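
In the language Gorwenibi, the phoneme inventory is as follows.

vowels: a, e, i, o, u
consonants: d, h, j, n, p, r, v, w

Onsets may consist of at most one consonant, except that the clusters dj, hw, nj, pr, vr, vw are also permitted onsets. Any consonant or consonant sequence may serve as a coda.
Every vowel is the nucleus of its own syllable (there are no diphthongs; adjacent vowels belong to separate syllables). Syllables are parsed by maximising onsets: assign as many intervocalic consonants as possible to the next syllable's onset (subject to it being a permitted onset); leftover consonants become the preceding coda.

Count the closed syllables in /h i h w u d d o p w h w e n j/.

3

Nuclei (vowels): i, u, o, e → 4 syllables.
V1 /i/ – V2 /u/: /hw/ — entire cluster is a permitted onset → onset /hw/, coda ∅.
V2 /u/ – V3 /o/: cluster /dd/ — the longest permitted-onset suffix is /d/; onset = /d/, preceding coda = /d/.
V3 /o/ – V4 /e/: /pwhw/; trying suffixes from longest down, /hw/ is the first permitted one, so coda /pw/ | onset /hw/.
So the parse is hi.hwud.dopw.hwenj.
Classifying each syllable: /hi/ (open), /hwud/ (closed), /dopw/ (closed), /hwenj/ (closed).
Closed syllables: 3.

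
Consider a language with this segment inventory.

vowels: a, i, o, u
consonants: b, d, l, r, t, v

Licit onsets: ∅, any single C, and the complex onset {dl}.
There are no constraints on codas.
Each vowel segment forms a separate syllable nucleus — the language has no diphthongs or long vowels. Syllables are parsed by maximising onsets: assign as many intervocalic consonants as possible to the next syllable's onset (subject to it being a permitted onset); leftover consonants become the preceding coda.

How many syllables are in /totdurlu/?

The vowels are o, u, u — 3 nuclei, so 3 syllables.

3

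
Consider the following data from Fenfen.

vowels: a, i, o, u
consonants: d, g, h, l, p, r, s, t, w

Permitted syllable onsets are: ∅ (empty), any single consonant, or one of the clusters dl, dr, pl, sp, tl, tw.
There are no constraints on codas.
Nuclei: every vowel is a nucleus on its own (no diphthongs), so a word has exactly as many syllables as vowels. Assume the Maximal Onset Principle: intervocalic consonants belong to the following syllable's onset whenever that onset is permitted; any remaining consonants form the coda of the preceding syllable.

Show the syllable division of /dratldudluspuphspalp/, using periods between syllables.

dratl.du.dlu.spuph.spalp

The vowels are a, u, u, u, a — 5 nuclei, so 5 syllables.
σ1/σ2 boundary: /tld/ splits as /tl/ + /d/ (/d/ is the longest suffix that is a licit onset).
σ2/σ3 boundary: /dl/ — entire cluster is a permitted onset → onset /dl/, coda ∅.
σ3/σ4 boundary: /sp/ is a licit onset in full, so it all attaches to the next syllable.
σ4/σ5 boundary: cluster /phsp/ — the longest permitted-onset suffix is /sp/; onset = /sp/, preceding coda = /ph/.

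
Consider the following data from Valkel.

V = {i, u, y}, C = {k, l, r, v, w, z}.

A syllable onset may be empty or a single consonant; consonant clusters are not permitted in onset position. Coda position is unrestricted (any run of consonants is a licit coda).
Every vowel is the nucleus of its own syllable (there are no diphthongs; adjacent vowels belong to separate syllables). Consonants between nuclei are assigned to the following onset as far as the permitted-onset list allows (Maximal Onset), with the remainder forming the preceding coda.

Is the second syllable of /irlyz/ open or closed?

Nuclei (vowels): i, y → 2 syllables.
V1 /i/ – V2 /y/: /rl/ splits as /r/ + /l/ (/l/ is the longest suffix that is a licit onset).
So the parse is ir.lyz.
Syllable 2 is /lyz/ with coda /z/, so it is closed.

closed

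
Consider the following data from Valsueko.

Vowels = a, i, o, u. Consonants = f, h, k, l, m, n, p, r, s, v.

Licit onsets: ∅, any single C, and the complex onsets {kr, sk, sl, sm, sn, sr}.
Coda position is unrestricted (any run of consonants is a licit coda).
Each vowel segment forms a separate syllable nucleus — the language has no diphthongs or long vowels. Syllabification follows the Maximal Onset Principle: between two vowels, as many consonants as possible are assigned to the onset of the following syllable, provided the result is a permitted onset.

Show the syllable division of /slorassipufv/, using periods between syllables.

slo.ras.si.pufv

The vowels are o, a, i, u — 4 nuclei, so 4 syllables.
Between /o/ (V1) and /a/ (V2): /r/ is a single consonant, so it becomes the next onset.
Between /a/ (V2) and /i/ (V3): /ss/ — longest licit onset from the right is /s/, leaving /s/ as coda.
Between /i/ (V3) and /u/ (V4): just /p/ — single C goes to the following onset.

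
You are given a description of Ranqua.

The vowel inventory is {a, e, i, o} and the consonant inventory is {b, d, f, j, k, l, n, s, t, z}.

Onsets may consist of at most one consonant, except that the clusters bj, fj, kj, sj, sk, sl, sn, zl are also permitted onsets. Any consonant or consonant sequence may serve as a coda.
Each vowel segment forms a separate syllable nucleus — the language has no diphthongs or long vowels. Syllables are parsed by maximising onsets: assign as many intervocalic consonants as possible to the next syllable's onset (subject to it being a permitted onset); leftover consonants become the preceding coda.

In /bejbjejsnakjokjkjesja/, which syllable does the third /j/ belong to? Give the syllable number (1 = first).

2

The vowels are e, e, a, o, e, a — 6 nuclei, so 6 syllables.
V1 /e/ – V2 /e/: /jbj/; trying suffixes from longest down, /bj/ is the first permitted one, so coda /j/ | onset /bj/.
V2 /e/ – V3 /a/: /jsn/; trying suffixes from longest down, /sn/ is the first permitted one, so coda /j/ | onset /sn/.
V3 /a/ – V4 /o/: /kj/ is a licit onset in full, so it all attaches to the next syllable.
V4 /o/ – V5 /e/: cluster /kjkj/ — the longest permitted-onset suffix is /kj/; onset = /kj/, preceding coda = /kj/.
V5 /e/ – V6 /a/: cluster /sj/ — /sj/ is itself a permitted onset, so the whole cluster goes right; preceding coda = ∅.
So the parse is bej.bjej.sna.kjokj.kje.sja.
The third /j/ is in the coda of syllable 2 (/bjej/).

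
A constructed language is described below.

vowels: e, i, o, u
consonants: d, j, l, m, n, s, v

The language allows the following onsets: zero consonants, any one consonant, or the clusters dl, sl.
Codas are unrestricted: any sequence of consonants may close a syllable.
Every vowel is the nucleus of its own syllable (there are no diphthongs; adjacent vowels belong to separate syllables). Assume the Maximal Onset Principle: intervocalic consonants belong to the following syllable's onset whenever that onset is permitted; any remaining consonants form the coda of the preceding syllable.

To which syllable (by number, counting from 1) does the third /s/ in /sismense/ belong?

3

Nuclei (vowels): i, e, e → 3 syllables.
Between /i/ (V1) and /e/ (V2): /sm/ — longest licit onset from the right is /m/, leaving /s/ as coda.
Between /e/ (V2) and /e/ (V3): cluster /ns/ — the longest permitted-onset suffix is /s/; onset = /s/, preceding coda = /n/.
Putting it together: sis.men.se.
The third /s/ is in the onset of syllable 3 (/se/).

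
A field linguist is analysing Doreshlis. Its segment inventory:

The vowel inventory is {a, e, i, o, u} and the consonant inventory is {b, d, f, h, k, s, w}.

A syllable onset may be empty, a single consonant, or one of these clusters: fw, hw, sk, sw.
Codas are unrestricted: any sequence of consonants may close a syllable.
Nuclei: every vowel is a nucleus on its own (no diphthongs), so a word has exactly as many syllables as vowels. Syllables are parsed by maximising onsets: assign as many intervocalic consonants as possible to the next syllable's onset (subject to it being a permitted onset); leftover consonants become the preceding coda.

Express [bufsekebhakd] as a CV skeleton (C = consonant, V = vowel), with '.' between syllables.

Nuclei (vowels): u, e, e, a → 4 syllables.
Between /u/ (V1) and /e/ (V2): /fs/ — longest licit onset from the right is /s/, leaving /f/ as coda.
Between /e/ (V2) and /e/ (V3): /k/ is a single consonant, so it becomes the next onset.
Between /e/ (V3) and /a/ (V4): /bh/; trying suffixes from longest down, /h/ is the first permitted one, so coda /b/ | onset /h/.
Result: buf.se.keb.hakd.
Mapping each syllable to C/V: /buf/ → CVC, /se/ → CV, /keb/ → CVC, /hakd/ → CVCC.

CVC.CV.CVC.CVCC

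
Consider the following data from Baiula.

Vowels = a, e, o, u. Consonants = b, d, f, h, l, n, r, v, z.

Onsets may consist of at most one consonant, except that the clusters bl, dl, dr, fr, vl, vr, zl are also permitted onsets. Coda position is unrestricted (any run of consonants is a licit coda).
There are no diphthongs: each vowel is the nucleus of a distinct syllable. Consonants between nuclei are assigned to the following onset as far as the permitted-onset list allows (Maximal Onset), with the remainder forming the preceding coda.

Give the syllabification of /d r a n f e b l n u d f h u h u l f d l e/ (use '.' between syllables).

dran.febl.nudf.hu.hulf.dle

The vowels are a, e, u, u, u, e — 6 nuclei, so 6 syllables.
σ1/σ2 boundary: /nf/ — longest licit onset from the right is /f/, leaving /n/ as coda.
σ2/σ3 boundary: cluster /bln/ — the longest permitted-onset suffix is /n/; onset = /n/, preceding coda = /bl/.
σ3/σ4 boundary: /dfh/ — longest licit onset from the right is /h/, leaving /df/ as coda.
σ4/σ5 boundary: /h/ is a single consonant, so it becomes the next onset.
σ5/σ6 boundary: cluster /lfdl/ — the longest permitted-onset suffix is /dl/; onset = /dl/, preceding coda = /lf/.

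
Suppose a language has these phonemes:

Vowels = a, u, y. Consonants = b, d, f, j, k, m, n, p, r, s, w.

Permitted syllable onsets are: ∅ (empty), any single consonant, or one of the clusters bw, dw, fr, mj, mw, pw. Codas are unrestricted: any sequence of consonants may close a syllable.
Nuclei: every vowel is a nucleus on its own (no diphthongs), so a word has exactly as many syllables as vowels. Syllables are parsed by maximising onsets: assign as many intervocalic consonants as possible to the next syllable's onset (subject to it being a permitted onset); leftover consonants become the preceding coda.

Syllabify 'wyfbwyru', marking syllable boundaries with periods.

The vowels are y, y, u — 3 nuclei, so 3 syllables.
/y…y/ gap (V1→V2): /fbw/ — longest licit onset from the right is /bw/, leaving /f/ as coda.
/y…u/ gap (V2→V3): just /r/ — single C goes to the following onset.

wyf.bwy.ru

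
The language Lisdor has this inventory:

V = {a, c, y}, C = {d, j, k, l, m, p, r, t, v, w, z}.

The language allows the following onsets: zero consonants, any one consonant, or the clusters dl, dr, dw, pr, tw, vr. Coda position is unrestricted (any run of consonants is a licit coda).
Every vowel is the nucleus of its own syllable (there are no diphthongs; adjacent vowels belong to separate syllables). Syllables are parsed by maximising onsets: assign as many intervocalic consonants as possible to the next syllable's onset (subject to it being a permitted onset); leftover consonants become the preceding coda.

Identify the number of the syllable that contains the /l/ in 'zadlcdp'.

The vowels are a, c — 2 nuclei, so 2 syllables.
/a…c/ gap (V1→V2): /dl/ is a licit onset in full, so it all attaches to the next syllable.
So the parse is za.dlcdp.
The /l/ is in the onset of syllable 2 (/dlcdp/).

2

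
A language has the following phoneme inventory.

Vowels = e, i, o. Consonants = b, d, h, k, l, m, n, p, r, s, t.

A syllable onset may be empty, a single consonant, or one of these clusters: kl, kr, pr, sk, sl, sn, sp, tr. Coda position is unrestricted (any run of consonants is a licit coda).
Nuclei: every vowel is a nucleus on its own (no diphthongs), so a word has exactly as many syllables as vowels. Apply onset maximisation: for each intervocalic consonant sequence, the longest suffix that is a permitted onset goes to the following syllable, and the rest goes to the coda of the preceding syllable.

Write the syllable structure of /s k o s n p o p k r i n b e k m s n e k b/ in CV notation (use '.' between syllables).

Nuclei (vowels): o, o, i, e, e → 5 syllables.
V1 /o/ – V2 /o/: /snp/ — longest licit onset from the right is /p/, leaving /sn/ as coda.
V2 /o/ – V3 /i/: /pkr/; trying suffixes from longest down, /kr/ is the first permitted one, so coda /p/ | onset /kr/.
V3 /i/ – V4 /e/: cluster /nb/ — the longest permitted-onset suffix is /b/; onset = /b/, preceding coda = /n/.
V4 /e/ – V5 /e/: /kmsn/ — longest licit onset from the right is /sn/, leaving /km/ as coda.
Result: skosn.pop.krin.bekm.snekb.
Mapping each syllable to C/V: /skosn/ → CCVCC, /pop/ → CVC, /krin/ → CCVC, /bekm/ → CVCC, /snekb/ → CCVCC.

CCVCC.CVC.CCVC.CVCC.CCVCC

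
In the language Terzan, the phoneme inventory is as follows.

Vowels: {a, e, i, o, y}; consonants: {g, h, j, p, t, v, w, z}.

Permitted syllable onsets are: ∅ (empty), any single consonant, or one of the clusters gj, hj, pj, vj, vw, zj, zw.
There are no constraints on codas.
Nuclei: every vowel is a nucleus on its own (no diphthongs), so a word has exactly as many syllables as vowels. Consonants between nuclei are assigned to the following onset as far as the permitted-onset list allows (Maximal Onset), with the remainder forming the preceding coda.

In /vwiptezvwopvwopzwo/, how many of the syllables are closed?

The vowels are i, e, o, o, o — 5 nuclei, so 5 syllables.
/i…e/ gap (V1→V2): /pt/ — longest licit onset from the right is /t/, leaving /p/ as coda.
/e…o/ gap (V2→V3): /zvw/ — longest licit onset from the right is /vw/, leaving /z/ as coda.
/o…o/ gap (V3→V4): cluster /pvw/ — the longest permitted-onset suffix is /vw/; onset = /vw/, preceding coda = /p/.
/o…o/ gap (V4→V5): /pzw/ — longest licit onset from the right is /zw/, leaving /p/ as coda.
Putting it together: vwip.tez.vwop.vwop.zwo.
Classifying each syllable: /vwip/ (closed), /tez/ (closed), /vwop/ (closed), /vwop/ (closed), /zwo/ (open).
Closed syllables: 4.

4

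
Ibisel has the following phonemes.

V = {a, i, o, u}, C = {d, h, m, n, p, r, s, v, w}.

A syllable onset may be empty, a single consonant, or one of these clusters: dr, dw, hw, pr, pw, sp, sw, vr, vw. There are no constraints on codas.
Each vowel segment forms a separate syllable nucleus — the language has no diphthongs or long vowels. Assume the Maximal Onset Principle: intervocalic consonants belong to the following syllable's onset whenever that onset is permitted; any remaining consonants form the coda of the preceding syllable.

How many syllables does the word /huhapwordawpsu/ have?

5

The vowels are u, a, o, a, u — 5 nuclei, so 5 syllables.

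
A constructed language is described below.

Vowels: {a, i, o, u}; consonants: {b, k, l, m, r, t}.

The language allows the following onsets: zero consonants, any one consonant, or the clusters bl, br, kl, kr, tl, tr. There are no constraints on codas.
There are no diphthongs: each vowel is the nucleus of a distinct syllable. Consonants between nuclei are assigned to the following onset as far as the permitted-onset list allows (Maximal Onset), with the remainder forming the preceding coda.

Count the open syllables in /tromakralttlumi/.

Vowels present: o, a, a, u, i; each is a nucleus, giving 5 syllables.
/o…a/ gap (V1→V2): /m/ → onset of the next syllable (single consonants are always licit onsets).
/a…a/ gap (V2→V3): /kr/ — entire cluster is a permitted onset → onset /kr/, coda ∅.
/a…u/ gap (V3→V4): cluster /lttl/ — the longest permitted-onset suffix is /tl/; onset = /tl/, preceding coda = /lt/.
/u…i/ gap (V4→V5): just /m/ — single C goes to the following onset.
Result: tro.ma.kralt.tlu.mi.
Classifying each syllable: /tro/ (open), /ma/ (open), /kralt/ (closed), /tlu/ (open), /mi/ (open).
Open syllables: 4.

4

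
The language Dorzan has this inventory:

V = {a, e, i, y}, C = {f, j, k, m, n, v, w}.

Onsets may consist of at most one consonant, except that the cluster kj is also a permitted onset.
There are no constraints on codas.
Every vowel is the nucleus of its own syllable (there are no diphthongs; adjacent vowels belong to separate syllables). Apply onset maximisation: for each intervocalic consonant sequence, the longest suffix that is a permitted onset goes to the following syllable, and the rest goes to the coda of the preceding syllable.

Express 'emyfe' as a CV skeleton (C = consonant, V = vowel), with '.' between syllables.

V.CV.CV

Nuclei (vowels): e, y, e → 3 syllables.
Between /e/ (V1) and /y/ (V2): /m/ is a single consonant, so it becomes the next onset.
Between /y/ (V2) and /e/ (V3): just /f/ — single C goes to the following onset.
So the parse is e.my.fe.
Mapping each syllable to C/V: /e/ → V, /my/ → CV, /fe/ → CV.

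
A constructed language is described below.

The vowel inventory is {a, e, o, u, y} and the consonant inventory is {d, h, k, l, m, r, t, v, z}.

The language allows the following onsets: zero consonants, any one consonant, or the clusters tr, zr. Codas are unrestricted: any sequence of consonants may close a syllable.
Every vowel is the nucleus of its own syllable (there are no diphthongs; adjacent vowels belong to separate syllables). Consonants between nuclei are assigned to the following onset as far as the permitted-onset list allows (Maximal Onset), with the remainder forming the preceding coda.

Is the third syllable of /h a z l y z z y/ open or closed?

open

Vowels present: a, y, y; each is a nucleus, giving 3 syllables.
σ1/σ2 boundary: /zl/; trying suffixes from longest down, /l/ is the first permitted one, so coda /z/ | onset /l/.
σ2/σ3 boundary: cluster /zz/ — the longest permitted-onset suffix is /z/; onset = /z/, preceding coda = /z/.
Syllabification: haz.lyz.zy.
Syllable 3 is /zy/; it ends in its nucleus with no coda, so it is open.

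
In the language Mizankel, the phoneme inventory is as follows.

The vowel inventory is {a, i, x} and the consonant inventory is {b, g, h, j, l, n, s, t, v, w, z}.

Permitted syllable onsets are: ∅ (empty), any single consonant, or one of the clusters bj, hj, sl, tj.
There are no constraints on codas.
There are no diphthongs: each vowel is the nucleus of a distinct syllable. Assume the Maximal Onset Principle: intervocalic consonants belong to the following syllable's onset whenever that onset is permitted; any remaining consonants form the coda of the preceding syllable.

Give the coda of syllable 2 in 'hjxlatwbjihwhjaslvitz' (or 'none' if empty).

Vowels present: x, a, i, a, i; each is a nucleus, giving 5 syllables.
Between /x/ (V1) and /a/ (V2): just /l/ — single C goes to the following onset.
Between /a/ (V2) and /i/ (V3): /twbj/ splits as /tw/ + /bj/ (/bj/ is the longest suffix that is a licit onset).
Between /i/ (V3) and /a/ (V4): /hwhj/ — longest licit onset from the right is /hj/, leaving /hw/ as coda.
Between /a/ (V4) and /i/ (V5): /slv/ — longest licit onset from the right is /v/, leaving /sl/ as coda.
Result: hjx.latw.bjihw.hjasl.vitz.
Syllable 2 is /latw/: onset /l/, nucleus /a/, coda /tw/.

tw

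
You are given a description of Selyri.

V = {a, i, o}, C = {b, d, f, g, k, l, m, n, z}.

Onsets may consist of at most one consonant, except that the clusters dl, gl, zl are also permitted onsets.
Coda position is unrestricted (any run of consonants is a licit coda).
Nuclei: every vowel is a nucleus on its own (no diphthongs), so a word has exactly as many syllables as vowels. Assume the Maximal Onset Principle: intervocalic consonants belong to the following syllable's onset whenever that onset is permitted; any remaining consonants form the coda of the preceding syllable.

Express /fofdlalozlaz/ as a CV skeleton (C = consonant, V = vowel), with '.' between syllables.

Nuclei (vowels): o, a, o, a → 4 syllables.
/o…a/ gap (V1→V2): /fdl/ splits as /f/ + /dl/ (/dl/ is the longest suffix that is a licit onset).
/a…o/ gap (V2→V3): just /l/ — single C goes to the following onset.
/o…a/ gap (V3→V4): /zl/ is a licit onset in full, so it all attaches to the next syllable.
So the parse is fof.dla.lo.zlaz.
Mapping each syllable to C/V: /fof/ → CVC, /dla/ → CCV, /lo/ → CV, /zlaz/ → CCVC.

CVC.CCV.CV.CCVC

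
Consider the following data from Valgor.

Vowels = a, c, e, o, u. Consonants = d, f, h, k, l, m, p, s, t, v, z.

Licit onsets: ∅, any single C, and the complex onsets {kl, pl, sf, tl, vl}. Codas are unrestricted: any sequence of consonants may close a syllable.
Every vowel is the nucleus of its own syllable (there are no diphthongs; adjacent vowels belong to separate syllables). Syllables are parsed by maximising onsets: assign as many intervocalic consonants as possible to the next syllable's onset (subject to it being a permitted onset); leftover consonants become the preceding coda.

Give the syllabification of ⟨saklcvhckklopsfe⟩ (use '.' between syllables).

Vowels present: a, c, c, o, e; each is a nucleus, giving 5 syllables.
Between /a/ (V1) and /c/ (V2): cluster /kl/ — /kl/ is itself a permitted onset, so the whole cluster goes right; preceding coda = ∅.
Between /c/ (V2) and /c/ (V3): cluster /vh/ — the longest permitted-onset suffix is /h/; onset = /h/, preceding coda = /v/.
Between /c/ (V3) and /o/ (V4): /kkl/ — longest licit onset from the right is /kl/, leaving /k/ as coda.
Between /o/ (V4) and /e/ (V5): /psf/ splits as /p/ + /sf/ (/sf/ is the longest suffix that is a licit onset).

sa.klcv.hck.klop.sfe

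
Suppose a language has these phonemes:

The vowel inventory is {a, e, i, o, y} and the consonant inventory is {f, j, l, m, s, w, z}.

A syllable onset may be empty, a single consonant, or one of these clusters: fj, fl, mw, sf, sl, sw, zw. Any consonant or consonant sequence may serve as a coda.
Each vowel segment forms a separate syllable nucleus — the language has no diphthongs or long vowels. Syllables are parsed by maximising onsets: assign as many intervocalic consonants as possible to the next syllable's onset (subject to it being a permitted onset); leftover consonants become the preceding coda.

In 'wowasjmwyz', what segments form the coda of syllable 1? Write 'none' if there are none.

none

Nuclei (vowels): o, a, y → 3 syllables.
σ1/σ2 boundary: just /w/ — single C goes to the following onset.
σ2/σ3 boundary: /sjmw/ — longest licit onset from the right is /mw/, leaving /sj/ as coda.
Putting it together: wo.wasj.mwyz.
Syllable 1 is /wo/: onset /w/, nucleus /o/, coda ∅.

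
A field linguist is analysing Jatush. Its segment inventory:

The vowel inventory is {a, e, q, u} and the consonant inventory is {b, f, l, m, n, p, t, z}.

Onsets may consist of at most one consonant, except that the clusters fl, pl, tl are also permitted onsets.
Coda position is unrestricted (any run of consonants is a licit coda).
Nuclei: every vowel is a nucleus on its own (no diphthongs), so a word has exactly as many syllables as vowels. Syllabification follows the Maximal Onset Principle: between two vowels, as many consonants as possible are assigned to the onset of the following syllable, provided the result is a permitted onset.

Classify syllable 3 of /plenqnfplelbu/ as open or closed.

Nuclei (vowels): e, q, e, u → 4 syllables.
/e…q/ gap (V1→V2): /n/ is a single consonant, so it becomes the next onset.
/q…e/ gap (V2→V3): cluster /nfpl/ — the longest permitted-onset suffix is /pl/; onset = /pl/, preceding coda = /nf/.
/e…u/ gap (V3→V4): /lb/; trying suffixes from longest down, /b/ is the first permitted one, so coda /l/ | onset /b/.
Result: ple.nqnf.plel.bu.
Syllable 3 is /plel/ with coda /l/, so it is closed.

closed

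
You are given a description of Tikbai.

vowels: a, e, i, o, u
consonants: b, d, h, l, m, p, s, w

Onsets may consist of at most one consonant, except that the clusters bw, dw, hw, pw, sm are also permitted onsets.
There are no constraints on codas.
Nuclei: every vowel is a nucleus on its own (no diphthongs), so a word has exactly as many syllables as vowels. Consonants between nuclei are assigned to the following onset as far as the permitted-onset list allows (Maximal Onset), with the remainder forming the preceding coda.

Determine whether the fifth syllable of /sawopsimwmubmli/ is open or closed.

Vowels present: a, o, i, u, i; each is a nucleus, giving 5 syllables.
Between /a/ (V1) and /o/ (V2): /w/ → onset of the next syllable (single consonants are always licit onsets).
Between /o/ (V2) and /i/ (V3): cluster /ps/ — the longest permitted-onset suffix is /s/; onset = /s/, preceding coda = /p/.
Between /i/ (V3) and /u/ (V4): cluster /mwm/ — the longest permitted-onset suffix is /m/; onset = /m/, preceding coda = /mw/.
Between /u/ (V4) and /i/ (V5): /bml/ — longest licit onset from the right is /l/, leaving /bm/ as coda.
Syllabification: sa.wop.simw.mubm.li.
Syllable 5 is /li/; it ends in its nucleus with no coda, so it is open.

open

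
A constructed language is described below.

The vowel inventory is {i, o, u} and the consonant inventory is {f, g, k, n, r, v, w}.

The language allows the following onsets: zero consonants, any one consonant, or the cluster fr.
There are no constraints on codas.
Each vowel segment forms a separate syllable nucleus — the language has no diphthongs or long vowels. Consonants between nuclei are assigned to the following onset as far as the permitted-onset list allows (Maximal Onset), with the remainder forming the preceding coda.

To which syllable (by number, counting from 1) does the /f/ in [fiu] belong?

1

Vowels present: i, u; each is a nucleus, giving 2 syllables.
Between /i/ (V1) and /u/ (V2): hiatus — the boundary sits between the two vowels.
Syllabification: fi.u.
The /f/ is in the onset of syllable 1 (/fi/).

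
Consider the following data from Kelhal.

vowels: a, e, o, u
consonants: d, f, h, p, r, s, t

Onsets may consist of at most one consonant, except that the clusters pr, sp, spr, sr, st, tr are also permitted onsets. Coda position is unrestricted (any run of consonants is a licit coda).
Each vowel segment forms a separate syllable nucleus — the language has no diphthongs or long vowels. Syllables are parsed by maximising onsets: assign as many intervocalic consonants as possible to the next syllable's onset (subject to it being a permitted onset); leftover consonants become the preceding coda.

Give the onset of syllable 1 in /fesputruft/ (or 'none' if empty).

Vowels present: e, u, u; each is a nucleus, giving 3 syllables.
V1 /e/ – V2 /u/: cluster /sp/ — /sp/ is itself a permitted onset, so the whole cluster goes right; preceding coda = ∅.
V2 /u/ – V3 /u/: cluster /tr/ — /tr/ is itself a permitted onset, so the whole cluster goes right; preceding coda = ∅.
Putting it together: fe.spu.truft.
Syllable 1 is /fe/: onset /f/, nucleus /e/, coda ∅.

f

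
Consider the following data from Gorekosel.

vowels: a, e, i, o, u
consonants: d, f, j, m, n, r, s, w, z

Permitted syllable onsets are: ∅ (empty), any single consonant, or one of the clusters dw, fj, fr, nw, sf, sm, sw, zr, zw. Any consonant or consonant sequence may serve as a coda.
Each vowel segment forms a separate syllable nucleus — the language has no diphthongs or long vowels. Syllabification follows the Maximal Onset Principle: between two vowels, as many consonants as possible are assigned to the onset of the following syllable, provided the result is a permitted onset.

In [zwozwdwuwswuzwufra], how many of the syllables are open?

3

Nuclei (vowels): o, u, u, u, a → 5 syllables.
V1 /o/ – V2 /u/: /zwdw/ — longest licit onset from the right is /dw/, leaving /zw/ as coda.
V2 /u/ – V3 /u/: /wsw/ splits as /w/ + /sw/ (/sw/ is the longest suffix that is a licit onset).
V3 /u/ – V4 /u/: /zw/ is a licit onset in full, so it all attaches to the next syllable.
V4 /u/ – V5 /a/: /fr/ is a licit onset in full, so it all attaches to the next syllable.
So the parse is zwozw.dwuw.swu.zwu.fra.
Classifying each syllable: /zwozw/ (closed), /dwuw/ (closed), /swu/ (open), /zwu/ (open), /fra/ (open).
Open syllables: 3.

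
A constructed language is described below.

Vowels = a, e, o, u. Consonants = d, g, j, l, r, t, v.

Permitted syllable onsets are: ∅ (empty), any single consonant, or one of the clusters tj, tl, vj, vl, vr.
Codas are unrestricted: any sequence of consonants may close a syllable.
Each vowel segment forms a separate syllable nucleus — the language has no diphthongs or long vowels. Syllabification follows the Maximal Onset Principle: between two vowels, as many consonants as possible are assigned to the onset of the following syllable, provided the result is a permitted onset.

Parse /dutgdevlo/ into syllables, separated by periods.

dutg.de.vlo

Vowels present: u, e, o; each is a nucleus, giving 3 syllables.
Between /u/ (V1) and /e/ (V2): /tgd/; trying suffixes from longest down, /d/ is the first permitted one, so coda /tg/ | onset /d/.
Between /e/ (V2) and /o/ (V3): /vl/ — entire cluster is a permitted onset → onset /vl/, coda ∅.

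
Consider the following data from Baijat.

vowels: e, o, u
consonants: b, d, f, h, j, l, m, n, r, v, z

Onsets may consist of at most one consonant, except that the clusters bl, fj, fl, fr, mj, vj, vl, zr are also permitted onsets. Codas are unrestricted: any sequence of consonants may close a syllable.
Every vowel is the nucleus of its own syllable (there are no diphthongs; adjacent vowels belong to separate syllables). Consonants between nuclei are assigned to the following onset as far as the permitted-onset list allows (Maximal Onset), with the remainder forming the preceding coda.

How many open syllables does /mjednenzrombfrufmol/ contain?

0

The vowels are e, e, o, u, o — 5 nuclei, so 5 syllables.
/e…e/ gap (V1→V2): cluster /dn/ — the longest permitted-onset suffix is /n/; onset = /n/, preceding coda = /d/.
/e…o/ gap (V2→V3): cluster /nzr/ — the longest permitted-onset suffix is /zr/; onset = /zr/, preceding coda = /n/.
/o…u/ gap (V3→V4): /mbfr/; trying suffixes from longest down, /fr/ is the first permitted one, so coda /mb/ | onset /fr/.
/u…o/ gap (V4→V5): /fm/; trying suffixes from longest down, /m/ is the first permitted one, so coda /f/ | onset /m/.
Putting it together: mjed.nen.zromb.fruf.mol.
Classifying each syllable: /mjed/ (closed), /nen/ (closed), /zromb/ (closed), /fruf/ (closed), /mol/ (closed).
Open syllables: 0.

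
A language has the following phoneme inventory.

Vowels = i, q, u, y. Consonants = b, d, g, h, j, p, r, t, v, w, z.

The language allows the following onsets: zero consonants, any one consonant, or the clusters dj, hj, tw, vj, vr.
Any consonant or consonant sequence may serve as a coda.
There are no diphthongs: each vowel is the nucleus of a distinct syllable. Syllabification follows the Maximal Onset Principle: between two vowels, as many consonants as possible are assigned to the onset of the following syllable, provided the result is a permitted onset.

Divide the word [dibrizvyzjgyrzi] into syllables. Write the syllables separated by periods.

dib.riz.vyzj.gyr.zi

Vowels present: i, i, y, y, i; each is a nucleus, giving 5 syllables.
/i…i/ gap (V1→V2): /br/ — longest licit onset from the right is /r/, leaving /b/ as coda.
/i…y/ gap (V2→V3): /zv/; trying suffixes from longest down, /v/ is the first permitted one, so coda /z/ | onset /v/.
/y…y/ gap (V3→V4): /zjg/ splits as /zj/ + /g/ (/g/ is the longest suffix that is a licit onset).
/y…i/ gap (V4→V5): /rz/ — longest licit onset from the right is /z/, leaving /r/ as coda.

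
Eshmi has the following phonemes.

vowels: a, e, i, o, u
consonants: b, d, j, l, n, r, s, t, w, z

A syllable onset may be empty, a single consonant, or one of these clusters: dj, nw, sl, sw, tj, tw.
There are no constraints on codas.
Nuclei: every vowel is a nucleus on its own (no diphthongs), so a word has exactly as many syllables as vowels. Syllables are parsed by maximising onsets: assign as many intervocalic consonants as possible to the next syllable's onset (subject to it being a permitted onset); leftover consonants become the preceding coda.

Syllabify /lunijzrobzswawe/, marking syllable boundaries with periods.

Vowels present: u, i, o, a, e; each is a nucleus, giving 5 syllables.
/u…i/ gap (V1→V2): /n/ is a single consonant, so it becomes the next onset.
/i…o/ gap (V2→V3): /jzr/ splits as /jz/ + /r/ (/r/ is the longest suffix that is a licit onset).
/o…a/ gap (V3→V4): /bzsw/; trying suffixes from longest down, /sw/ is the first permitted one, so coda /bz/ | onset /sw/.
/a…e/ gap (V4→V5): /w/ → onset of the next syllable (single consonants are always licit onsets).

lu.nijz.robz.swa.we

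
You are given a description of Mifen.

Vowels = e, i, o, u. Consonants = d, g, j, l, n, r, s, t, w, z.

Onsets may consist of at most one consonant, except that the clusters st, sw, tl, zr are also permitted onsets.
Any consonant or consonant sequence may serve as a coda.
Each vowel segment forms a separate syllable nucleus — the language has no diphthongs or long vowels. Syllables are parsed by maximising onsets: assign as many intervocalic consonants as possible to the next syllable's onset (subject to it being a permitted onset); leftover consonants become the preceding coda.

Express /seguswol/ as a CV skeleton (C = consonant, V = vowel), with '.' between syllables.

CV.CV.CCVC

Nuclei (vowels): e, u, o → 3 syllables.
/e…u/ gap (V1→V2): /g/ → onset of the next syllable (single consonants are always licit onsets).
/u…o/ gap (V2→V3): /sw/ is a licit onset in full, so it all attaches to the next syllable.
So the parse is se.gu.swol.
Mapping each syllable to C/V: /se/ → CV, /gu/ → CV, /swol/ → CCVC.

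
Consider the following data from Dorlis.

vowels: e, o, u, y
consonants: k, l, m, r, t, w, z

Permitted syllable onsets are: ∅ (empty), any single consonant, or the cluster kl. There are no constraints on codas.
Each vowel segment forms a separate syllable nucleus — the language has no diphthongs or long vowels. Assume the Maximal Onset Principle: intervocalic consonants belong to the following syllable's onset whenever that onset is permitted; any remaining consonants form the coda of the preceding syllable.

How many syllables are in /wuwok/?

2

The vowels are u, o — 2 nuclei, so 2 syllables.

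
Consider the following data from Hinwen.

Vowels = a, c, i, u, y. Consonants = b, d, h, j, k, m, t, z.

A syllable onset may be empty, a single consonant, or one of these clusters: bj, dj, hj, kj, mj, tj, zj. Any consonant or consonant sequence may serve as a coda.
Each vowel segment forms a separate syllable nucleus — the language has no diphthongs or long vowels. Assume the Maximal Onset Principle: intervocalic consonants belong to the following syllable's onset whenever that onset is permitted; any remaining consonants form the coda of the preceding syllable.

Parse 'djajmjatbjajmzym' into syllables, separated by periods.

The vowels are a, a, a, y — 4 nuclei, so 4 syllables.
σ1/σ2 boundary: /jmj/; trying suffixes from longest down, /mj/ is the first permitted one, so coda /j/ | onset /mj/.
σ2/σ3 boundary: cluster /tbj/ — the longest permitted-onset suffix is /bj/; onset = /bj/, preceding coda = /t/.
σ3/σ4 boundary: /jmz/ splits as /jm/ + /z/ (/z/ is the longest suffix that is a licit onset).

djaj.mjat.bjajm.zym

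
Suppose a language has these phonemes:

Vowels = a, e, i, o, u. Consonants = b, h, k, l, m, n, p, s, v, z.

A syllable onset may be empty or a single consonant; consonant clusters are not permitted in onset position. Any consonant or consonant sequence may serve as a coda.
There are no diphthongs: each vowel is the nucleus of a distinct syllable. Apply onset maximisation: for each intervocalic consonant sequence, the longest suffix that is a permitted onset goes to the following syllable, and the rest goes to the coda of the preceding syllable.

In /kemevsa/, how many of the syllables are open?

2

Nuclei (vowels): e, e, a → 3 syllables.
V1 /e/ – V2 /e/: /m/ is a single consonant, so it becomes the next onset.
V2 /e/ – V3 /a/: cluster /vs/ — the longest permitted-onset suffix is /s/; onset = /s/, preceding coda = /v/.
Result: ke.mev.sa.
Classifying each syllable: /ke/ (open), /mev/ (closed), /sa/ (open).
Open syllables: 2.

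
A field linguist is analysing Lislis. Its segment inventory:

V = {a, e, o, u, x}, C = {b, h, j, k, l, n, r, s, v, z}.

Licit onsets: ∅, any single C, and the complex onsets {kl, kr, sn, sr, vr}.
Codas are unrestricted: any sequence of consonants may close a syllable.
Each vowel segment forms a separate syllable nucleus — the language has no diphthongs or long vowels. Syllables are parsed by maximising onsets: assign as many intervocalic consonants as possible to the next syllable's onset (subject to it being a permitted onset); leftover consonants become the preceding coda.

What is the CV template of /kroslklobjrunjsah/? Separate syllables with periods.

CCVCC.CCVCC.CVCC.CVC

The vowels are o, o, u, a — 4 nuclei, so 4 syllables.
σ1/σ2 boundary: /slkl/ — longest licit onset from the right is /kl/, leaving /sl/ as coda.
σ2/σ3 boundary: /bjr/ splits as /bj/ + /r/ (/r/ is the longest suffix that is a licit onset).
σ3/σ4 boundary: cluster /njs/ — the longest permitted-onset suffix is /s/; onset = /s/, preceding coda = /nj/.
So the parse is krosl.klobj.runj.sah.
Mapping each syllable to C/V: /krosl/ → CCVCC, /klobj/ → CCVCC, /runj/ → CVCC, /sah/ → CVC.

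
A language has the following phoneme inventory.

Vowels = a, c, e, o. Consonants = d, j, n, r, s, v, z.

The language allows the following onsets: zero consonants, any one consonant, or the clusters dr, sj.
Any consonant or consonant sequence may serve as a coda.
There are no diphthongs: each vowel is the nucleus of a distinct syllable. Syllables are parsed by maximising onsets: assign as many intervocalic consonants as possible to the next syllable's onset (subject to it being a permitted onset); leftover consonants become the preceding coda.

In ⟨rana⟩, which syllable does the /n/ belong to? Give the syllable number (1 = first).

The vowels are a, a — 2 nuclei, so 2 syllables.
Between /a/ (V1) and /a/ (V2): /n/ → onset of the next syllable (single consonants are always licit onsets).
Result: ra.na.
The /n/ is in the onset of syllable 2 (/na/).

2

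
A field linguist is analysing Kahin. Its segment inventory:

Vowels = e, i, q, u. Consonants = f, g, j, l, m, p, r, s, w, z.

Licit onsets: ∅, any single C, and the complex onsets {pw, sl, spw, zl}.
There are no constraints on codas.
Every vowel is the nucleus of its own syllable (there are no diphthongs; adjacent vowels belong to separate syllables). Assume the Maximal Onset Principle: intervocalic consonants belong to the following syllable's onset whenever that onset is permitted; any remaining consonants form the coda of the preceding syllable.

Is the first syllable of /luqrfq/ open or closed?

The vowels are u, q, q — 3 nuclei, so 3 syllables.
Between /u/ (V1) and /q/ (V2): no consonants, so the boundary falls immediately after /u/.
Between /q/ (V2) and /q/ (V3): /rf/ — longest licit onset from the right is /f/, leaving /r/ as coda.
Result: lu.qr.fq.
Syllable 1 is /lu/; it ends in its nucleus with no coda, so it is open.

open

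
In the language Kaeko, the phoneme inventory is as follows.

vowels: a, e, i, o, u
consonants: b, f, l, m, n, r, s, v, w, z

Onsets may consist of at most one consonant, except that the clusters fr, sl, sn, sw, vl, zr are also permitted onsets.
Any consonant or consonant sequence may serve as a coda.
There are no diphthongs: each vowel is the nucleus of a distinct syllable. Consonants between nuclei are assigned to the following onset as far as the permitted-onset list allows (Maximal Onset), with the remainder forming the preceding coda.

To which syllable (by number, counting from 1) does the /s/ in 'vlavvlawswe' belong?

3

Nuclei (vowels): a, a, e → 3 syllables.
σ1/σ2 boundary: /vvl/ splits as /v/ + /vl/ (/vl/ is the longest suffix that is a licit onset).
σ2/σ3 boundary: /wsw/; trying suffixes from longest down, /sw/ is the first permitted one, so coda /w/ | onset /sw/.
Result: vlav.vlaw.swe.
The /s/ is in the onset of syllable 3 (/swe/).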